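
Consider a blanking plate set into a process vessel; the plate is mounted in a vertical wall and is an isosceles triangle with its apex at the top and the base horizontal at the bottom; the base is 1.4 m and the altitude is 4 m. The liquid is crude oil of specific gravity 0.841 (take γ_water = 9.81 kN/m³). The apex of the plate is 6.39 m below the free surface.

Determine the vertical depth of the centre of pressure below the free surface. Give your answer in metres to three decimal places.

γ = 0.841 × 9.81 = 8.25021 kN/m³.
With the apex up, the centroid sits 2h/3 = 2 × 4/3 = 2.66667 m below the apex, so the centroid depth is h_c = 6.39 + 2.66667 = 9.05667 m.
A = ½ × 1.4 × 4 = 2.8 m².
Resultant F = γ·h_c·A = 8.25021 × 9.05667 × 2.8 = 209.214 kN.
I_c = b·h³/36 = 1.4 × 4³/36 = 2.48889 m⁴.
Centre of pressure: y_p = y_c + I_c/(y_c·A) = 9.05667 + 2.48889/(9.05667 × 2.8) = 9.05667 + 0.0981475 = 9.15482 m along the plane.

h_p = 9.155 m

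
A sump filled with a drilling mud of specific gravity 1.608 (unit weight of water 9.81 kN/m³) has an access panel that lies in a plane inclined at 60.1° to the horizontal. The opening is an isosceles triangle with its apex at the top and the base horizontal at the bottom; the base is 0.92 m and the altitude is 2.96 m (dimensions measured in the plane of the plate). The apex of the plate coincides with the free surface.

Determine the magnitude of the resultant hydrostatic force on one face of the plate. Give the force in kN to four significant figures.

γ = 1.608 × 9.81 = 15.77448 kN/m³.
Let θ = 60.1° be the plate's angle to the horizontal; measure y along the incline from where the plane meets the free surface. Vertical depth h = y·sinθ with sinθ = 0.866897.
With the apex up, the centroid sits 2h/3 = 2 × 2.96/3 = 1.97333 m below the apex, so y_c = 1.97333 m and h_c = 1.97333 × 0.866897 = 1.71067 m.
A = ½ × 0.92 × 2.96 = 1.3616 m².
Resultant F = γ·h_c·A = 15.77448 × 1.71067 × 1.3616 = 36.7427 kN.

F ≈ 36.74 kN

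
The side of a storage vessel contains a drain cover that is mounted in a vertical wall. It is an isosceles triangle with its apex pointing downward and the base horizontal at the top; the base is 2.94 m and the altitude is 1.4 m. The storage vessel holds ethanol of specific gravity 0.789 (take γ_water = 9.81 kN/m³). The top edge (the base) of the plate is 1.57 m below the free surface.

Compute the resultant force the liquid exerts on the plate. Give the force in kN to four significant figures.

F ≈ 32.44 kN

γ = 0.789 × 9.81 = 7.74009 kN/m³.
With the apex down, the centroid sits h/3 = 1.4/3 = 0.466667 m below the base (the top edge), so the centroid depth is h_c = 1.57 + 0.466667 = 2.03667 m.
A = ½ × 2.94 × 1.4 = 2.058 m².
Resultant F = γ·h_c·A = 7.74009 × 2.03667 × 2.058 = 32.4423 kN.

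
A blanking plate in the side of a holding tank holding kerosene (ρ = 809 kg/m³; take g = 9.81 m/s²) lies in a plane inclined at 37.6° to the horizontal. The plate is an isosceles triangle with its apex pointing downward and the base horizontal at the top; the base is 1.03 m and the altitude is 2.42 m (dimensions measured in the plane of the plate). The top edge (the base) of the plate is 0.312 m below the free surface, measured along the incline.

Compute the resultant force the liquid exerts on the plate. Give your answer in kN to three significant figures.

γ = ρg = 809 × 9.81 / 1000 = 7.93629 kN/m³.
Let θ = 37.6° be the plate's angle to the horizontal; measure y along the incline from where the plane meets the free surface. Vertical depth h = y·sinθ with sinθ = 0.610145.
With the apex down, the centroid sits h/3 = 2.42/3 = 0.806667 m below the base (the top edge), so y_c = 0.312 + 0.806667 = 1.11867 m and h_c = 1.11867 × 0.610145 = 0.682551 m.
A = ½ × 1.03 × 2.42 = 1.2463 m².
Resultant F = γ·h_c·A = 7.93629 × 0.682551 × 1.2463 = 6.75111 kN.

F ≈ 6.75 kN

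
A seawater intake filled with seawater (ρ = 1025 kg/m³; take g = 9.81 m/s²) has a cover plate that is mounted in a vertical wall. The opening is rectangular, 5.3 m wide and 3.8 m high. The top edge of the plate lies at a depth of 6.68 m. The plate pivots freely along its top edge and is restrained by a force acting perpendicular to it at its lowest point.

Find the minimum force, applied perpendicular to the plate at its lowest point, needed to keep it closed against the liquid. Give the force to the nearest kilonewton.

P ≈ 933 kN

γ = ρg = 1025 × 9.81 / 1000 = 10.05525 kN/m³.
The centroid lies 3.8/2 = 1.9 m below the top edge, so the centroid depth is h_c = 6.68 + 1.9 = 8.58 m.
A = 5.3 × 3.8 = 20.14 m².
Resultant F = γ·h_c·A = 10.05525 × 8.58 × 20.14 = 1737.56 kN.
I_c = b·h³/12 = 5.3 × 3.8³/12 = 24.2351 m⁴.
Centre of pressure: y_p = y_c + I_c/(y_c·A) = 8.58 + 24.2351/(8.58 × 20.14) = 8.58 + 0.140248 = 8.72025 m along the plane.
The resultant acts 1.9 + 0.140248 = 2.04025 m (along the plate) below the hinge at the top edge, so the moment about the hinge is M = F × 2.04025 = 1737.56 × 2.04025 = 3545.06 kN·m.
A normal force at the bottom, 3.8 m from the hinge, must supply this moment: P = 3545.06/3.8 = 932.911 kN.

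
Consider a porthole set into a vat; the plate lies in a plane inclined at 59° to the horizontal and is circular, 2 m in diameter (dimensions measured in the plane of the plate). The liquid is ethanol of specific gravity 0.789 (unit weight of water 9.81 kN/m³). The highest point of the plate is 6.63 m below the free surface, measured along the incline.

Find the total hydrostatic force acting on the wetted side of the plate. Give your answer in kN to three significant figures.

F ≈ 159 kN

γ = 0.789 × 9.81 = 7.74009 kN/m³.
Let θ = 59° be the plate's angle to the horizontal; measure y along the incline from where the plane meets the free surface. Vertical depth h = y·sinθ with sinθ = 0.857167.
The centroid is at the centre, 1 m below the top of the plate, so y_c = 6.63 + 1 = 7.63 m and h_c = 7.63 × 0.857167 = 6.54018 m.
A = π(1)² = 3.14159 m².
Resultant F = γ·h_c·A = 7.74009 × 6.54018 × 3.14159 = 159.032 kN.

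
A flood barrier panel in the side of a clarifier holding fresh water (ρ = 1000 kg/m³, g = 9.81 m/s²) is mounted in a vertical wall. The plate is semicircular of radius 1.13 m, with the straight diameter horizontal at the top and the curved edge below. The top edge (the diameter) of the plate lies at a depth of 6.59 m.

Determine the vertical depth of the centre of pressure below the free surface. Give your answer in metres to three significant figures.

γ = ρg = 1000 × 9.81 = 9810 N/m³ = 9.81 kN/m³.
The centroid of a semicircle lies 4r/(3π) = 0.479587 m from the diameter, here below the top edge, so the centroid depth is h_c = 6.59 + 0.479587 = 7.06959 m.
A = πr²/2 = π × 1.13²/2 = 2.00575 m².
Resultant F = γ·h_c·A = 9.81 × 7.06959 × 2.00575 = 139.104 kN.
I_c = (π/8 − 8/(9π))·r⁴ = 0.109757 × 1.13⁴ = 0.178956 m⁴.
Centre of pressure: y_p = y_c + I_c/(y_c·A) = 7.06959 + 0.178956/(7.06959 × 2.00575) = 7.06959 + 0.0126205 = 7.08221 m along the plane.

h_p = 7.08 m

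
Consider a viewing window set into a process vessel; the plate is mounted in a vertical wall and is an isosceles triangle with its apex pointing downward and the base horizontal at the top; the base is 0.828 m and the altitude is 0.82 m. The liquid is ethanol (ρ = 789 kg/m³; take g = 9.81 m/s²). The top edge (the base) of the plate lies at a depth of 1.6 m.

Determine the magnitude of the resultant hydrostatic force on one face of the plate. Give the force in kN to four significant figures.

F ≈ 4.922 kN

γ = ρg = 789 × 9.81 / 1000 = 7.74009 kN/m³.
With the apex down, the centroid sits h/3 = 0.82/3 = 0.273333 m below the base (the top edge), so the centroid depth is h_c = 1.6 + 0.273333 = 1.87333 m.
A = ½ × 0.828 × 0.82 = 0.33948 m².
Resultant F = γ·h_c·A = 7.74009 × 1.87333 × 0.33948 = 4.92237 kN.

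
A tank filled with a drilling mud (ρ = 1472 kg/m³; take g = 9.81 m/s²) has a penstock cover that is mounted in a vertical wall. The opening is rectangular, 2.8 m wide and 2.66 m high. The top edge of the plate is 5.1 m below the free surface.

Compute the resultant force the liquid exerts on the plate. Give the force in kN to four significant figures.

γ = ρg = 1472 × 9.81 / 1000 = 14.44032 kN/m³.
The centroid lies 2.66/2 = 1.33 m below the top edge, so the centroid depth is h_c = 5.1 + 1.33 = 6.43 m.
A = 2.8 × 2.66 = 7.448 m².
Resultant F = γ·h_c·A = 14.44032 × 6.43 × 7.448 = 691.556 kN.

F ≈ 691.6 kN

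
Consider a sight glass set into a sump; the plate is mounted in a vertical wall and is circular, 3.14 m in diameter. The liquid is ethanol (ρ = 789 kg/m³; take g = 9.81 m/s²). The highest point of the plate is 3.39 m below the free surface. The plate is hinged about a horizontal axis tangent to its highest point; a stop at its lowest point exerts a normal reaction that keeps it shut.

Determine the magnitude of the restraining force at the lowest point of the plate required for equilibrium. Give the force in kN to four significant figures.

P ≈ 160.4 kN

γ = ρg = 789 × 9.81 / 1000 = 7.74009 kN/m³.
The centroid is at the centre, 1.57 m below the top of the plate, so the centroid depth is h_c = 3.39 + 1.57 = 4.96 m.
A = π(1.57)² = 7.74371 m².
Resultant F = γ·h_c·A = 7.74009 × 4.96 × 7.74371 = 297.288 kN.
I_c = πr⁴/4 = π × 1.57⁴/4 = 4.77187 m⁴.
Centre of pressure: y_p = y_c + I_c/(y_c·A) = 4.96 + 4.77187/(4.96 × 7.74371) = 4.96 + 0.124239 = 5.08424 m along the plane.
The resultant acts 1.57 + 0.124239 = 1.69424 m (along the plate) below the hinge at the top edge, so the moment about the hinge is M = F × 1.69424 = 297.288 × 1.69424 = 503.677 kN·m.
A normal force at the bottom, 3.14 m from the hinge, must supply this moment: P = 503.677/3.14 = 160.407 kN.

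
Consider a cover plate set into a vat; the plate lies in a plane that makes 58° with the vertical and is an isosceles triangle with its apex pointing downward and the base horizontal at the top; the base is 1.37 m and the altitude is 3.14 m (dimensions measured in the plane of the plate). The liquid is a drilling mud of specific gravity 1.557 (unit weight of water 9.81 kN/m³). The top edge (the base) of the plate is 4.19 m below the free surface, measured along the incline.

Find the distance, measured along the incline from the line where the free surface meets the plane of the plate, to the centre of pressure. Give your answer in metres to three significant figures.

y_p = 5.34 m

γ = 1.557 × 9.81 = 15.27417 kN/m³.
The plate makes 58° with the vertical, i.e. θ = 90° − 58° = 32° to the horizontal. Measuring y along the incline from the free-surface line, vertical depth h = y·sinθ with sinθ = 0.529919.
With the apex down, the centroid sits h/3 = 3.14/3 = 1.04667 m below the base (the top edge), so y_c = 4.19 + 1.04667 = 5.23667 m and h_c = 5.23667 × 0.529919 = 2.77501 m.
A = ½ × 1.37 × 3.14 = 2.1509 m².
Resultant F = γ·h_c·A = 15.27417 × 2.77501 × 2.1509 = 91.168 kN.
I_c = b·h³/36 = 1.37 × 3.14³/36 = 1.17817 m⁴.
Centre of pressure: y_p = y_c + I_c/(y_c·A) = 5.23667 + 1.17817/(5.23667 × 2.1509) = 5.23667 + 0.1046 = 5.34127 m along the plane.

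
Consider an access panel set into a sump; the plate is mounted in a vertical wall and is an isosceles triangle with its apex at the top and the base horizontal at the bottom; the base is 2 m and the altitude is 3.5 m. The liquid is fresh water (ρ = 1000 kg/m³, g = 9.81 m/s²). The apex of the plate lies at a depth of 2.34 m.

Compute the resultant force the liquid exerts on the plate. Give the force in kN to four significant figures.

γ = ρg = 1000 × 9.81 = 9810 N/m³ = 9.81 kN/m³.
With the apex up, the centroid sits 2h/3 = 2 × 3.5/3 = 2.33333 m below the apex, so the centroid depth is h_c = 2.34 + 2.33333 = 4.67333 m.
A = ½ × 2 × 3.5 = 3.5 m².
Resultant F = γ·h_c·A = 9.81 × 4.67333 × 3.5 = 160.459 kN.

F ≈ 160.5 kN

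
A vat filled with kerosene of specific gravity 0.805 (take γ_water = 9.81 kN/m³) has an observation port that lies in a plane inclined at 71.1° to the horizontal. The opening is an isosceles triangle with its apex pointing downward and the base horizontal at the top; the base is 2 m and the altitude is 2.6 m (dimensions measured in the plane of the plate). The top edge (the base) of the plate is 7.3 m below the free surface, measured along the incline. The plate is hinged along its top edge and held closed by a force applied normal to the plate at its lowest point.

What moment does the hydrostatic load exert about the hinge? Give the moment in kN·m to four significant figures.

γ = 0.805 × 9.81 = 7.89705 kN/m³.
Let θ = 71.1° be the plate's angle to the horizontal; measure y along the incline from where the plane meets the free surface. Vertical depth h = y·sinθ with sinθ = 0.946085.
With the apex down, the centroid sits h/3 = 2.6/3 = 0.866667 m below the base (the top edge), so y_c = 7.3 + 0.866667 = 8.16667 m and h_c = 8.16667 × 0.946085 = 7.72636 m.
A = ½ × 2 × 2.6 = 2.6 m².
Resultant F = γ·h_c·A = 7.89705 × 7.72636 × 2.6 = 158.64 kN.
I_c = b·h³/36 = 2 × 2.6³/36 = 0.976444 m⁴.
Centre of pressure: y_p = y_c + I_c/(y_c·A) = 8.16667 + 0.976444/(8.16667 × 2.6) = 8.16667 + 0.0459864 = 8.21266 m along the plane.
The resultant acts 0.866667 + 0.0459864 = 0.912653 m (along the plate) below the hinge at the top edge, so the moment about the hinge is M = F × 0.912653 = 158.64 × 0.912653 = 144.783 kN·m.

M ≈ 144.8 kN·m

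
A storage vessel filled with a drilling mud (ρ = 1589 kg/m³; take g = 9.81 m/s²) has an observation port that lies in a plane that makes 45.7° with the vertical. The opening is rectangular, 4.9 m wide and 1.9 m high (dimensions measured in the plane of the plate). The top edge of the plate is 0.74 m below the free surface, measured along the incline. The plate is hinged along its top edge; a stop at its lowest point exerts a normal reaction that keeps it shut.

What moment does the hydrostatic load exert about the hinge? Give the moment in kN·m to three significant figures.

γ = ρg = 1589 × 9.81 / 1000 = 15.58809 kN/m³.
The plate makes 45.7° with the vertical, i.e. θ = 90° − 45.7° = 44.3° to the horizontal. Measuring y along the incline from the free-surface line, vertical depth h = y·sinθ with sinθ = 0.698415.
The centroid lies 1.9/2 = 0.95 m below the top edge, so y_c = 0.74 + 0.95 = 1.69 m and h_c = 1.69 × 0.698415 = 1.18032 m.
A = 4.9 × 1.9 = 9.31 m².
Resultant F = γ·h_c·A = 15.58809 × 1.18032 × 9.31 = 171.294 kN.
I_c = b·h³/12 = 4.9 × 1.9³/12 = 2.80076 m⁴.
Centre of pressure: y_p = y_c + I_c/(y_c·A) = 1.69 + 2.80076/(1.69 × 9.31) = 1.69 + 0.178008 = 1.86801 m along the plane.
The resultant acts 0.95 + 0.178008 = 1.12801 m (along the plate) below the hinge at the top edge, so the moment about the hinge is M = F × 1.12801 = 171.294 × 1.12801 = 193.221 kN·m.

M ≈ 193 kN·m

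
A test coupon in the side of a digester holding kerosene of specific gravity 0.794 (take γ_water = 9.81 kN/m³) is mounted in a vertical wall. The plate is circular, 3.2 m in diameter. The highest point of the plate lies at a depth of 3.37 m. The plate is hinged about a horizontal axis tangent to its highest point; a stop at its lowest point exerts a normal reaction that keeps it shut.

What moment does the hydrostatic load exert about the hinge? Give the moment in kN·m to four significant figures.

γ = 0.794 × 9.81 = 7.78914 kN/m³.
The centroid is at the centre, 1.6 m below the top of the plate, so the centroid depth is h_c = 3.37 + 1.6 = 4.97 m.
A = π(1.6)² = 8.04248 m².
Resultant F = γ·h_c·A = 7.78914 × 4.97 × 8.04248 = 311.341 kN.
I_c = πr⁴/4 = π × 1.6⁴/4 = 5.14719 m⁴.
Centre of pressure: y_p = y_c + I_c/(y_c·A) = 4.97 + 5.14719/(4.97 × 8.04248) = 4.97 + 0.128773 = 5.09877 m along the plane.
The resultant acts 1.6 + 0.128773 = 1.72877 m (along the plate) below the hinge at the top edge, so the moment about the hinge is M = F × 1.72877 = 311.341 × 1.72877 = 538.237 kN·m.

M ≈ 538.2 kN·m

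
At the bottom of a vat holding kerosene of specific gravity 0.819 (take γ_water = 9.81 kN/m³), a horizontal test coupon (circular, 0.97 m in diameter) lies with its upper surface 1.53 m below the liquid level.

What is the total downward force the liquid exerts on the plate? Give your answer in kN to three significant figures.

γ = 0.819 × 9.81 = 8.03439 kN/m³.
The plate is horizontal, so pressure is uniform at p = γ·h = 8.03439 × 1.53 = 12.2926 kN/m².
A = π(0.485)² = 0.738981 m².
F = p·A = 12.2926 × 0.738981 = 9.084 kN.

F ≈ 9.08 kN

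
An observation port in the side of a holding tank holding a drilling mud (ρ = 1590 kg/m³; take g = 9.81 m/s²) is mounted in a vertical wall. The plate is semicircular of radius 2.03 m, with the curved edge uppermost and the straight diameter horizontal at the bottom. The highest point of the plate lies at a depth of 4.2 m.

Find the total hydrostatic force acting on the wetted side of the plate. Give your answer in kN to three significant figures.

F ≈ 542 kN

γ = ρg = 1590 × 9.81 / 1000 = 15.5979 kN/m³.
The centroid lies 4r/(3π) = 0.861559 m above the diameter, so r − 4r/(3π) = 2.03 − 0.861559 = 1.16844 m below the topmost point, so the centroid depth is h_c = 4.2 + 1.16844 = 5.36844 m.
A = πr²/2 = π × 2.03²/2 = 6.47309 m².
Resultant F = γ·h_c·A = 15.5979 × 5.36844 × 6.47309 = 542.033 kN.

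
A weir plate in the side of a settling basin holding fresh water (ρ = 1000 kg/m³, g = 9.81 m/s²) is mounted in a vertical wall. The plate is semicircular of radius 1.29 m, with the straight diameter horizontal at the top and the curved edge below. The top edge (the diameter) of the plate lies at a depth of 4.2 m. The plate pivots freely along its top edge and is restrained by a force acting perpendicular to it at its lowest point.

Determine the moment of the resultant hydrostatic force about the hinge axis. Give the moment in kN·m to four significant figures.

M ≈ 69.63 kN·m

γ = ρg = 1000 × 9.81 = 9810 N/m³ = 9.81 kN/m³.
The centroid of a semicircle lies 4r/(3π) = 0.547493 m from the diameter, here below the top edge, so the centroid depth is h_c = 4.2 + 0.547493 = 4.74749 m.
A = πr²/2 = π × 1.29²/2 = 2.61396 m².
Resultant F = γ·h_c·A = 9.81 × 4.74749 × 2.61396 = 121.74 kN.
I_c = (π/8 − 8/(9π))·r⁴ = 0.109757 × 1.29⁴ = 0.303942 m⁴.
Centre of pressure: y_p = y_c + I_c/(y_c·A) = 4.74749 + 0.303942/(4.74749 × 2.61396) = 4.74749 + 0.0244922 = 4.77198 m along the plane.
The resultant acts 0.547493 + 0.0244922 = 0.571985 m (along the plate) below the hinge at the top edge, so the moment about the hinge is M = F × 0.571985 = 121.74 × 0.571985 = 69.6335 kN·m.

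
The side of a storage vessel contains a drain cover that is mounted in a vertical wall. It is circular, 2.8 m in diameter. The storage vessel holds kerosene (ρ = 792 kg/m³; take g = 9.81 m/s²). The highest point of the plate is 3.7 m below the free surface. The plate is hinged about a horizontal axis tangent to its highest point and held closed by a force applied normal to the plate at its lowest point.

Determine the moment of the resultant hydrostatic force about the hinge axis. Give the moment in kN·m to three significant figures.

γ = ρg = 792 × 9.81 / 1000 = 7.76952 kN/m³.
The centroid is at the centre, 1.4 m below the top of the plate, so the centroid depth is h_c = 3.7 + 1.4 = 5.1 m.
A = π(1.4)² = 6.15752 m².
Resultant F = γ·h_c·A = 7.76952 × 5.1 × 6.15752 = 243.989 kN.
I_c = πr⁴/4 = π × 1.4⁴/4 = 3.01719 m⁴.
Centre of pressure: y_p = y_c + I_c/(y_c·A) = 5.1 + 3.01719/(5.1 × 6.15752) = 5.1 + 0.0960786 = 5.19608 m along the plane.
The resultant acts 1.4 + 0.0960786 = 1.49608 m (along the plate) below the hinge at the top edge, so the moment about the hinge is M = F × 1.49608 = 243.989 × 1.49608 = 365.027 kN·m.

M ≈ 365 kN·m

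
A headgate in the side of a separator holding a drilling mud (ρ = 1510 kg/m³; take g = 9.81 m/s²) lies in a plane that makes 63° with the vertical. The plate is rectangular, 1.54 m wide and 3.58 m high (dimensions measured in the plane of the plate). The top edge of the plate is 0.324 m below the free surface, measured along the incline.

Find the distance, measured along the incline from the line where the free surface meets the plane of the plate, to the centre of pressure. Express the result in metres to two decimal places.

γ = ρg = 1510 × 9.81 / 1000 = 14.8131 kN/m³.
The plate makes 63° with the vertical, i.e. θ = 90° − 63° = 27° to the horizontal. Measuring y along the incline from the free-surface line, vertical depth h = y·sinθ with sinθ = 0.453990.
The centroid lies 3.58/2 = 1.79 m below the top edge, so y_c = 0.324 + 1.79 = 2.114 m and h_c = 2.114 × 0.453990 = 0.959735 m.
A = 1.54 × 3.58 = 5.5132 m².
Resultant F = γ·h_c·A = 14.8131 × 0.959735 × 5.5132 = 78.3792 kN.
I_c = b·h³/12 = 1.54 × 3.58³/12 = 5.88828 m⁴.
Centre of pressure: y_p = y_c + I_c/(y_c·A) = 2.114 + 5.88828/(2.114 × 5.5132) = 2.114 + 0.505219 = 2.61922 m along the plane.

y_p = 2.62 m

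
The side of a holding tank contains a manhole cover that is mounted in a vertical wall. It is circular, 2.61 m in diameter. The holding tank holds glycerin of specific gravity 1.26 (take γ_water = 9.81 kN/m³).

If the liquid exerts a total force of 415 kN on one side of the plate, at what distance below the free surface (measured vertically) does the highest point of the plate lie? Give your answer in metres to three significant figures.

γ = 1.26 × 9.81 = 12.3606 kN/m³.
A = π(1.305)² = 5.35021 m².
From F = γ·h_c·A, the centroid depth is h_c = 415/(12.3606 × 5.35021) = 6.27535 m.
The centroid is at the centre, 1.305 m below the top of the plate, so the highest point sits at h_top = 6.27535 − 1.305 = 4.97035 m below the surface.

d_top ≈ 4.97 m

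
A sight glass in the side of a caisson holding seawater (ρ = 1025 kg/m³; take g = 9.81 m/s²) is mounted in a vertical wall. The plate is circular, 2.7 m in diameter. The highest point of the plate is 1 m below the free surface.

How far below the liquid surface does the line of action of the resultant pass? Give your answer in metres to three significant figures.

h_p = 2.54 m

γ = ρg = 1025 × 9.81 / 1000 = 10.05525 kN/m³.
The centroid is at the centre, 1.35 m below the top of the plate, so the centroid depth is h_c = 1 + 1.35 = 2.35 m.
A = π(1.35)² = 5.72555 m².
Resultant F = γ·h_c·A = 10.05525 × 2.35 × 5.72555 = 135.294 kN.
I_c = πr⁴/4 = π × 1.35⁴/4 = 2.6087 m⁴.
Centre of pressure: y_p = y_c + I_c/(y_c·A) = 2.35 + 2.6087/(2.35 × 5.72555) = 2.35 + 0.193883 = 2.54388 m along the plane.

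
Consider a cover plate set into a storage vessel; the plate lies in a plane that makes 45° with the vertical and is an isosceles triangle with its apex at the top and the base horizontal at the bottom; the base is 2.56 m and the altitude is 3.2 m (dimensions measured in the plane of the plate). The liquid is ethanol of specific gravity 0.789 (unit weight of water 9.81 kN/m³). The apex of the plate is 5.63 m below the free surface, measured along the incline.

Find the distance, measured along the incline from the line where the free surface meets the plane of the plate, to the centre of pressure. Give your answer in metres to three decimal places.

γ = 0.789 × 9.81 = 7.74009 kN/m³.
The plate makes 45° with the vertical, i.e. θ = 90° − 45° = 45° to the horizontal. Measuring y along the incline from the free-surface line, vertical depth h = y·sinθ with sinθ = 0.707107.
With the apex up, the centroid sits 2h/3 = 2 × 3.2/3 = 2.13333 m below the apex, so y_c = 5.63 + 2.13333 = 7.76333 m and h_c = 7.76333 × 0.707107 = 5.4895 m.
A = ½ × 2.56 × 3.2 = 4.096 m².
Resultant F = γ·h_c·A = 7.74009 × 5.4895 × 4.096 = 174.036 kN.
I_c = b·h³/36 = 2.56 × 3.2³/36 = 2.33017 m⁴.
Centre of pressure: y_p = y_c + I_c/(y_c·A) = 7.76333 + 2.33017/(7.76333 × 4.096) = 7.76333 + 0.073279 = 7.83661 m along the plane.

y_p = 7.837 m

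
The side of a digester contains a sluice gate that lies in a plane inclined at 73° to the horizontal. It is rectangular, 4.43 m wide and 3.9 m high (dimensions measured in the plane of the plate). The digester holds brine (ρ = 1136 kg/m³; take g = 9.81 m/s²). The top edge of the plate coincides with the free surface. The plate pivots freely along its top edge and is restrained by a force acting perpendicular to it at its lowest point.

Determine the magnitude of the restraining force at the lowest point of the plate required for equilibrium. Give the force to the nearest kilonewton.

P ≈ 239 kN

γ = ρg = 1136 × 9.81 / 1000 = 11.14416 kN/m³.
Let θ = 73° be the plate's angle to the horizontal; measure y along the incline from where the plane meets the free surface. Vertical depth h = y·sinθ with sinθ = 0.956305.
The centroid lies 3.9/2 = 1.95 m below the top edge, so y_c = 1.95 m and h_c = 1.95 × 0.956305 = 1.86479 m.
A = 4.43 × 3.9 = 17.277 m².
Resultant F = γ·h_c·A = 11.14416 × 1.86479 × 17.277 = 359.042 kN.
I_c = b·h³/12 = 4.43 × 3.9³/12 = 21.8986 m⁴.
Centre of pressure: y_p = y_c + I_c/(y_c·A) = 1.95 + 21.8986/(1.95 × 17.277) = 1.95 + 0.65 = 2.6 m along the plane.
The resultant acts 1.95 + 0.65 = 2.6 m (along the plate) below the hinge at the top edge, so the moment about the hinge is M = F × 2.6 = 359.042 × 2.6 = 933.509 kN·m.
A normal force at the bottom, 3.9 m from the hinge, must supply this moment: P = 933.509/3.9 = 239.361 kN.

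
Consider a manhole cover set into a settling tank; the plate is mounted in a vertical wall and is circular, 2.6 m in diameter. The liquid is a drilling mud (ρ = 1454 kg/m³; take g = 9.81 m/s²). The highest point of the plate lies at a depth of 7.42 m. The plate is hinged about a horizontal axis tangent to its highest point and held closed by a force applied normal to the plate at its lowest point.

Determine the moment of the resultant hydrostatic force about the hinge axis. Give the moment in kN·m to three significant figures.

γ = ρg = 1454 × 9.81 / 1000 = 14.26374 kN/m³.
The centroid is at the centre, 1.3 m below the top of the plate, so the centroid depth is h_c = 7.42 + 1.3 = 8.72 m.
A = π(1.3)² = 5.30929 m².
Resultant F = γ·h_c·A = 14.26374 × 8.72 × 5.30929 = 660.368 kN.
I_c = πr⁴/4 = π × 1.3⁴/4 = 2.24318 m⁴.
Centre of pressure: y_p = y_c + I_c/(y_c·A) = 8.72 + 2.24318/(8.72 × 5.30929) = 8.72 + 0.0484519 = 8.76845 m along the plane.
The resultant acts 1.3 + 0.0484519 = 1.34845 m (along the plate) below the hinge at the top edge, so the moment about the hinge is M = F × 1.34845 = 660.368 × 1.34845 = 890.473 kN·m.

M ≈ 890 kN·m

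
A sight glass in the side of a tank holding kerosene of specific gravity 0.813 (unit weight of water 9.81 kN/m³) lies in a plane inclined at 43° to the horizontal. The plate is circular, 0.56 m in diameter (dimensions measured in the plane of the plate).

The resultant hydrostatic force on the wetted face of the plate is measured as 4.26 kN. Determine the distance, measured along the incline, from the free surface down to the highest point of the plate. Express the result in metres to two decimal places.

y_top ≈ 2.90 m

γ = 0.813 × 9.81 = 7.97553 kN/m³.
A = π(0.28)² = 0.246301 m².
From F = γ·h_c·A, the centroid depth is h_c = 4.26/(7.97553 × 0.246301) = 2.16862 m.
Let θ = 43° be the plate's angle to the horizontal; measure y along the incline from where the plane meets the free surface. Vertical depth h = y·sinθ with sinθ = 0.681998.
Along the incline, y_c = h_c/sinθ = 2.16862/0.681998 = 3.1798 m.
The centroid is at the centre, 0.28 m below the top of the plate, so the highest point sits at y_top = 3.1798 − 0.28 = 2.8998 m along the incline.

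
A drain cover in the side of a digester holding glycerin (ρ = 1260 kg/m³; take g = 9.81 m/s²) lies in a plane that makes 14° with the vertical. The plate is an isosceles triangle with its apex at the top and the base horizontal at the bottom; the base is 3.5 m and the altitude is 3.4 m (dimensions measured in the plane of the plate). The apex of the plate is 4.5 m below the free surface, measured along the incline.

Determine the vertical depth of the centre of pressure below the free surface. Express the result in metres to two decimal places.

h_p = 6.66 m

γ = ρg = 1260 × 9.81 / 1000 = 12.3606 kN/m³.
The plate makes 14° with the vertical, i.e. θ = 90° − 14° = 76° to the horizontal. Measuring y along the incline from the free-surface line, vertical depth h = y·sinθ with sinθ = 0.970296.
With the apex up, the centroid sits 2h/3 = 2 × 3.4/3 = 2.26667 m below the apex, so y_c = 4.5 + 2.26667 = 6.76667 m and h_c = 6.76667 × 0.970296 = 6.56567 m.
A = ½ × 3.5 × 3.4 = 5.95 m².
Resultant F = γ·h_c·A = 12.3606 × 6.56567 × 5.95 = 482.876 kN.
I_c = b·h³/36 = 3.5 × 3.4³/36 = 3.82122 m⁴.
Centre of pressure: y_p = y_c + I_c/(y_c·A) = 6.76667 + 3.82122/(6.76667 × 5.95) = 6.76667 + 0.0949096 = 6.86158 m along the plane.
Vertically, h_p = y_p·sinθ = 6.86158 × 0.970296 = 6.65776 m.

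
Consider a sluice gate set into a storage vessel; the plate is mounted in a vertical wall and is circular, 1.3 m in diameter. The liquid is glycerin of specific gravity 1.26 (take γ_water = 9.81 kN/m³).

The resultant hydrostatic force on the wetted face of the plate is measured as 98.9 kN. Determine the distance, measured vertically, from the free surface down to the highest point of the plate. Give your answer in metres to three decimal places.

γ = 1.26 × 9.81 = 12.3606 kN/m³.
A = π(0.65)² = 1.32732 m².
From F = γ·h_c·A, the centroid depth is h_c = 98.9/(12.3606 × 1.32732) = 6.02811 m.
The centroid is at the centre, 0.65 m below the top of the plate, so the highest point sits at h_top = 6.02811 − 0.65 = 5.37811 m below the surface.

d_top ≈ 5.378 m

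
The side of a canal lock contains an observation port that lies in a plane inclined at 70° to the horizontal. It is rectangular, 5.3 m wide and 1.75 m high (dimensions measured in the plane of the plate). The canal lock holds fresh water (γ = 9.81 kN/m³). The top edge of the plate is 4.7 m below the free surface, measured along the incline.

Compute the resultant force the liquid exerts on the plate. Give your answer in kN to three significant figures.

F ≈ 477 kN

γ = 9.81 kN/m³.
Let θ = 70° be the plate's angle to the horizontal; measure y along the incline from where the plane meets the free surface. Vertical depth h = y·sinθ with sinθ = 0.939693.
The centroid lies 1.75/2 = 0.875 m below the top edge, so y_c = 4.7 + 0.875 = 5.575 m and h_c = 5.575 × 0.939693 = 5.23879 m.
A = 5.3 × 1.75 = 9.275 m².
Resultant F = γ·h_c·A = 9.81 × 5.23879 × 9.275 = 476.666 kN.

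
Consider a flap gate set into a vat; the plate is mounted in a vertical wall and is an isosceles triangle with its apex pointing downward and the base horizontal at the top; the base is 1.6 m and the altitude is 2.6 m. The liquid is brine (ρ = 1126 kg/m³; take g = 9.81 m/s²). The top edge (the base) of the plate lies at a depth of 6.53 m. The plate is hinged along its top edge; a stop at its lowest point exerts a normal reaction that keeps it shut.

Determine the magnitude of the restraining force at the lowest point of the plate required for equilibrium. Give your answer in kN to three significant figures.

P ≈ 60.0 kN

γ = ρg = 1126 × 9.81 / 1000 = 11.04606 kN/m³.
With the apex down, the centroid sits h/3 = 2.6/3 = 0.866667 m below the base (the top edge), so the centroid depth is h_c = 6.53 + 0.866667 = 7.39667 m.
A = ½ × 1.6 × 2.6 = 2.08 m².
Resultant F = γ·h_c·A = 11.04606 × 7.39667 × 2.08 = 169.944 kN.
I_c = b·h³/36 = 1.6 × 2.6³/36 = 0.781156 m⁴.
Centre of pressure: y_p = y_c + I_c/(y_c·A) = 7.39667 + 0.781156/(7.39667 × 2.08) = 7.39667 + 0.0507736 = 7.44744 m along the plane.
The resultant acts 0.866667 + 0.0507736 = 0.917441 m (along the plate) below the hinge at the top edge, so the moment about the hinge is M = F × 0.917441 = 169.944 × 0.917441 = 155.914 kN·m.
A normal force at the bottom, 2.6 m from the hinge, must supply this moment: P = 155.914/2.6 = 59.9669 kN.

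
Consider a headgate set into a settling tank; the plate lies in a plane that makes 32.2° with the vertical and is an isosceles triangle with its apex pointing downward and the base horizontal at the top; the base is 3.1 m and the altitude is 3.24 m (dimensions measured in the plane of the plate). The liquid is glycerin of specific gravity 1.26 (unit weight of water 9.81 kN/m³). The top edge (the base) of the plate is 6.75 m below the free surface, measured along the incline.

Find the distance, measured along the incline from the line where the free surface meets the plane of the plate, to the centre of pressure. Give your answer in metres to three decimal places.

y_p = 7.904 m

γ = 1.26 × 9.81 = 12.3606 kN/m³.
The plate makes 32.2° with the vertical, i.e. θ = 90° − 32.2° = 57.8° to the horizontal. Measuring y along the incline from the free-surface line, vertical depth h = y·sinθ with sinθ = 0.846193.
With the apex down, the centroid sits h/3 = 3.24/3 = 1.08 m below the base (the top edge), so y_c = 6.75 + 1.08 = 7.83 m and h_c = 7.83 × 0.846193 = 6.62569 m.
A = ½ × 3.1 × 3.24 = 5.022 m².
Resultant F = γ·h_c·A = 12.3606 × 6.62569 × 5.022 = 411.289 kN.
I_c = b·h³/36 = 3.1 × 3.24³/36 = 2.92883 m⁴.
Centre of pressure: y_p = y_c + I_c/(y_c·A) = 7.83 + 2.92883/(7.83 × 5.022) = 7.83 + 0.0744827 = 7.90448 m along the plane.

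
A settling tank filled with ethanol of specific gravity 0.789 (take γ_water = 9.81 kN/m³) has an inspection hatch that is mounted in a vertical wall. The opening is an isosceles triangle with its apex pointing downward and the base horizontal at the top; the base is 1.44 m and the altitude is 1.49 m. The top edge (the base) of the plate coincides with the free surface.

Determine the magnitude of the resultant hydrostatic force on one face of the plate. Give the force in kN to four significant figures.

F ≈ 4.124 kN

γ = 0.789 × 9.81 = 7.74009 kN/m³.
With the apex down, the centroid sits h/3 = 1.49/3 = 0.496667 m below the base (the top edge), so the centroid depth is h_c = 0.496667 m.
A = ½ × 1.44 × 1.49 = 1.0728 m².
Resultant F = γ·h_c·A = 7.74009 × 0.496667 × 1.0728 = 4.12411 kN.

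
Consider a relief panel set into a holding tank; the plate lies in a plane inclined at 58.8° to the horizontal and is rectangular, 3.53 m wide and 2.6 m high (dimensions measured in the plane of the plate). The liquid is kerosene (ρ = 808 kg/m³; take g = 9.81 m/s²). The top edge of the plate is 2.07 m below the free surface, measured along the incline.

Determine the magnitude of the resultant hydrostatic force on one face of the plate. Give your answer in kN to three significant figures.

F ≈ 210 kN

γ = ρg = 808 × 9.81 / 1000 = 7.92648 kN/m³.
Let θ = 58.8° be the plate's angle to the horizontal; measure y along the incline from where the plane meets the free surface. Vertical depth h = y·sinθ with sinθ = 0.855364.
The centroid lies 2.6/2 = 1.3 m below the top edge, so y_c = 2.07 + 1.3 = 3.37 m and h_c = 3.37 × 0.855364 = 2.88258 m.
A = 3.53 × 2.6 = 9.178 m².
Resultant F = γ·h_c·A = 7.92648 × 2.88258 × 9.178 = 209.705 kN.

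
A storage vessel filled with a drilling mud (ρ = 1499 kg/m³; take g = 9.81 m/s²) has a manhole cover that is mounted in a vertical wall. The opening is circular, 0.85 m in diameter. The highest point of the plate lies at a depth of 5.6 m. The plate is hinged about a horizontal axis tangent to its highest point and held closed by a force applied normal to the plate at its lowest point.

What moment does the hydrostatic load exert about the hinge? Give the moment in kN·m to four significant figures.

γ = ρg = 1499 × 9.81 / 1000 = 14.70519 kN/m³.
The centroid is at the centre, 0.425 m below the top of the plate, so the centroid depth is h_c = 5.6 + 0.425 = 6.025 m.
A = π(0.425)² = 0.56745 m².
Resultant F = γ·h_c·A = 14.70519 × 6.025 × 0.56745 = 50.2754 kN.
I_c = πr⁴/4 = π × 0.425⁴/4 = 0.0256239 m⁴.
Centre of pressure: y_p = y_c + I_c/(y_c·A) = 6.025 + 0.0256239/(6.025 × 0.56745) = 6.025 + 0.00749481 = 6.03249 m along the plane.
The resultant acts 0.425 + 0.00749481 = 0.432495 m (along the plate) below the hinge at the top edge, so the moment about the hinge is M = F × 0.432495 = 50.2754 × 0.432495 = 21.7439 kN·m.

M ≈ 21.74 kN·m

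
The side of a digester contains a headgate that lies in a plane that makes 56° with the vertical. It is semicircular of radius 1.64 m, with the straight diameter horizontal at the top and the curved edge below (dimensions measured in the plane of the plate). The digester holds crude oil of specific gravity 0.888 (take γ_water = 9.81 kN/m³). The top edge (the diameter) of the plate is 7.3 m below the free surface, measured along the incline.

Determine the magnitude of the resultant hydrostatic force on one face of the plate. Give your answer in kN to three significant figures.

γ = 0.888 × 9.81 = 8.71128 kN/m³.
The plate makes 56° with the vertical, i.e. θ = 90° − 56° = 34° to the horizontal. Measuring y along the incline from the free-surface line, vertical depth h = y·sinθ with sinθ = 0.559193.
The centroid of a semicircle lies 4r/(3π) = 0.696038 m from the diameter, here below the top edge, so y_c = 7.3 + 0.696038 = 7.99604 m and h_c = 7.99604 × 0.559193 = 4.47133 m.
A = πr²/2 = π × 1.64²/2 = 4.22481 m².
Resultant F = γ·h_c·A = 8.71128 × 4.47133 × 4.22481 = 164.561 kN.

F ≈ 165 kN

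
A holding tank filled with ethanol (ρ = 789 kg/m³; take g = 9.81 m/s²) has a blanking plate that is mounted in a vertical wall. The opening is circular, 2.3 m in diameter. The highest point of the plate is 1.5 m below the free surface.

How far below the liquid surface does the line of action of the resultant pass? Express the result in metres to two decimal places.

γ = ρg = 789 × 9.81 / 1000 = 7.74009 kN/m³.
The centroid is at the centre, 1.15 m below the top of the plate, so the centroid depth is h_c = 1.5 + 1.15 = 2.65 m.
A = π(1.15)² = 4.15476 m².
Resultant F = γ·h_c·A = 7.74009 × 2.65 × 4.15476 = 85.2193 kN.
I_c = πr⁴/4 = π × 1.15⁴/4 = 1.37367 m⁴.
Centre of pressure: y_p = y_c + I_c/(y_c·A) = 2.65 + 1.37367/(2.65 × 4.15476) = 2.65 + 0.124764 = 2.77476 m along the plane.

h_p = 2.77 m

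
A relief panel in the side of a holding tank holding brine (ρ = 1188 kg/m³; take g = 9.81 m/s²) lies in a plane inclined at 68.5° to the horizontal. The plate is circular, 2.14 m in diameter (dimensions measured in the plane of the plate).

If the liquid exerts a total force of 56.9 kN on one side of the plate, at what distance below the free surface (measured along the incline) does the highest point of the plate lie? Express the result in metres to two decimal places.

y_top ≈ 0.39 m

γ = ρg = 1188 × 9.81 / 1000 = 11.65428 kN/m³.
A = π(1.07)² = 3.59681 m².
From F = γ·h_c·A, the centroid depth is h_c = 56.9/(11.65428 × 3.59681) = 1.3574 m.
Let θ = 68.5° be the plate's angle to the horizontal; measure y along the incline from where the plane meets the free surface. Vertical depth h = y·sinθ with sinθ = 0.930418.
Along the incline, y_c = h_c/sinθ = 1.3574/0.930418 = 1.45891 m.
The centroid is at the centre, 1.07 m below the top of the plate, so the highest point sits at y_top = 1.45891 − 1.07 = 0.38891 m along the incline.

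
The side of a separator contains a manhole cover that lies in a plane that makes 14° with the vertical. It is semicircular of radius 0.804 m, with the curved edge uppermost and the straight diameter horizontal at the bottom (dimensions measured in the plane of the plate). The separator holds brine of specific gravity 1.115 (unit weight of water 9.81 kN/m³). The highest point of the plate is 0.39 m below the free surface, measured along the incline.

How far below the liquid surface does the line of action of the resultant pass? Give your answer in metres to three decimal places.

γ = 1.115 × 9.81 = 10.93815 kN/m³.
The plate makes 14° with the vertical, i.e. θ = 90° − 14° = 76° to the horizontal. Measuring y along the incline from the free-surface line, vertical depth h = y·sinθ with sinθ = 0.970296.
The centroid lies 4r/(3π) = 0.341228 m above the diameter, so r − 4r/(3π) = 0.804 − 0.341228 = 0.462772 m below the topmost point, so y_c = 0.39 + 0.462772 = 0.852772 m and h_c = 0.852772 × 0.970296 = 0.827441 m.
A = πr²/2 = π × 0.804²/2 = 1.01539 m².
Resultant F = γ·h_c·A = 10.93815 × 0.827441 × 1.01539 = 9.18996 kN.
I_c = (π/8 − 8/(9π))·r⁴ = 0.109757 × 0.804⁴ = 0.0458624 m⁴.
Centre of pressure: y_p = y_c + I_c/(y_c·A) = 0.852772 + 0.0458624/(0.852772 × 1.01539) = 0.852772 + 0.0529652 = 0.905737 m along the plane.
Vertically, h_p = y_p·sinθ = 0.905737 × 0.970296 = 0.878833 m.

h_p = 0.879 m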